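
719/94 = 7+61/94 = 7.65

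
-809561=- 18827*43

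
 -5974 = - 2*2987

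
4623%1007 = 595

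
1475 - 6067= - 4592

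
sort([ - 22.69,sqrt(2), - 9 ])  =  [-22.69, - 9, sqrt( 2)]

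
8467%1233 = 1069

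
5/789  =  5/789 = 0.01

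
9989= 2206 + 7783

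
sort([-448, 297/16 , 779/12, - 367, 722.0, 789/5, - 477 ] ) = [-477,-448 ,-367,  297/16, 779/12, 789/5,722.0] 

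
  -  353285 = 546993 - 900278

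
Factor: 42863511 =3^1 * 17^1*523^1*1607^1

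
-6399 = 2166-8565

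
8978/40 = 224 + 9/20  =  224.45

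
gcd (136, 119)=17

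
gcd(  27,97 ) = 1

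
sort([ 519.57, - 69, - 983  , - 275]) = [ - 983, - 275, - 69, 519.57]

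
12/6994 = 6/3497 = 0.00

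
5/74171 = 5/74171 = 0.00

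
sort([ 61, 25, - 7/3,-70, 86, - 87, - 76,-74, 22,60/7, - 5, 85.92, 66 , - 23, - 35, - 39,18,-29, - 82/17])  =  [  -  87, - 76,- 74, - 70, - 39, - 35,-29, - 23,-5, - 82/17,- 7/3 , 60/7,18 , 22, 25, 61,  66, 85.92, 86]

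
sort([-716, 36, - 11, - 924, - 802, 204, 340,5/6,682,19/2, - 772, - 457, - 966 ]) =[ - 966, - 924, - 802, - 772, - 716, - 457, - 11, 5/6, 19/2,36,204, 340, 682 ]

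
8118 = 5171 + 2947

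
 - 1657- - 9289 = 7632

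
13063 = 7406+5657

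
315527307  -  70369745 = 245157562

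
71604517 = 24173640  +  47430877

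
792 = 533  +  259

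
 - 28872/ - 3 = 9624/1 =9624.00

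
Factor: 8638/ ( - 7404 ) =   -  7/6 =- 2^ ( - 1)*3^( - 1)*7^1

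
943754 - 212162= 731592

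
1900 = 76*25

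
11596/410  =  28 + 58/205 = 28.28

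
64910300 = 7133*9100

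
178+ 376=554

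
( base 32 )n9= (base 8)1351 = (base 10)745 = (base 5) 10440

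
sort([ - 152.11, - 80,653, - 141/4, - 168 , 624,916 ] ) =[ - 168, - 152.11, - 80, - 141/4,624,  653 , 916 ]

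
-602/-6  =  301/3  =  100.33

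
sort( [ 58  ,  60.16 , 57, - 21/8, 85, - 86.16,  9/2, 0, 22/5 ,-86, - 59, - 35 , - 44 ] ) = [ - 86.16, - 86 , - 59, - 44,- 35, - 21/8 , 0, 22/5,9/2  ,  57,  58,60.16, 85]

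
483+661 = 1144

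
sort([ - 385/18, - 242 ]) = [ - 242, - 385/18]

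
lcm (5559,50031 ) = 50031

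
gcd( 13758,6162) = 6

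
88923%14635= 1113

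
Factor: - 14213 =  - 61^1*233^1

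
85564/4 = 21391  =  21391.00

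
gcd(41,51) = 1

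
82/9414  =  41/4707=0.01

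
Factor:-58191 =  - 3^1*7^1* 17^1*163^1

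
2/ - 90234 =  - 1/45117 = - 0.00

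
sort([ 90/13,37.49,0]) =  [0,  90/13,37.49 ] 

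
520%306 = 214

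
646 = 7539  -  6893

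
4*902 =3608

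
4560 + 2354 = 6914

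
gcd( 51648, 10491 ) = 807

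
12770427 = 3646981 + 9123446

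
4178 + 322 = 4500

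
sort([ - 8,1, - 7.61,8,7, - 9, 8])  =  [ - 9,  -  8,-7.61,1,7,8,8 ]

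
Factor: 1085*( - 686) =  - 2^1*5^1 * 7^4*31^1 = - 744310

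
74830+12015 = 86845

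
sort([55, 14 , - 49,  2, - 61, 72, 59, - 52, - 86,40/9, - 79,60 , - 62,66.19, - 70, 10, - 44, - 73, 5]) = [ - 86, - 79 ,- 73 ,  -  70, - 62, - 61,-52 , - 49, - 44, 2,40/9, 5, 10, 14 , 55,59,60, 66.19,72 ] 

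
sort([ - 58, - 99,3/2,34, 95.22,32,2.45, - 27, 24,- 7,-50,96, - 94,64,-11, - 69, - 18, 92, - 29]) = [ - 99, - 94,-69, - 58, - 50 , - 29,  -  27, - 18, - 11, - 7,3/2,2.45,24,32,34, 64,  92,95.22,96]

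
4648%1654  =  1340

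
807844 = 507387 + 300457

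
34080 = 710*48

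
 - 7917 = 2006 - 9923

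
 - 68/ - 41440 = 17/10360 = 0.00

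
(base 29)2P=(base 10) 83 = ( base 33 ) 2h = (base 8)123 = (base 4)1103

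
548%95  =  73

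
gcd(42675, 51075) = 75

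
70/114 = 35/57 =0.61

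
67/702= 67/702 = 0.10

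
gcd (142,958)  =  2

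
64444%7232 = 6588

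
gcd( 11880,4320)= 1080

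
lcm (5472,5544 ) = 421344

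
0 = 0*2509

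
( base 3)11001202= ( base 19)83i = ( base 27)41K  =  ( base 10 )2963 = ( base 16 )b93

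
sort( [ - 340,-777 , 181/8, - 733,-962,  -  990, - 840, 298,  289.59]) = [ - 990,-962,-840,-777, - 733, - 340,181/8, 289.59, 298 ]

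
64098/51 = 21366/17 = 1256.82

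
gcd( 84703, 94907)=1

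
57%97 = 57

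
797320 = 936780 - 139460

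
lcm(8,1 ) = 8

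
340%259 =81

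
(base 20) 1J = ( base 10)39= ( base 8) 47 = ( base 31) 18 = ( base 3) 1110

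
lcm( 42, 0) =0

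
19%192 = 19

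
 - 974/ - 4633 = 974/4633=0.21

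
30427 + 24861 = 55288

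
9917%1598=329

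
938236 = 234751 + 703485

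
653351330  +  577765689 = 1231117019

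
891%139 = 57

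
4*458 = 1832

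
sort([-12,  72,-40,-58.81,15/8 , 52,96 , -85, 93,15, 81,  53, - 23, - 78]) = [ -85,  -  78,-58.81,  -  40,-23, - 12, 15/8,15,  52,53,72,81,93, 96 ]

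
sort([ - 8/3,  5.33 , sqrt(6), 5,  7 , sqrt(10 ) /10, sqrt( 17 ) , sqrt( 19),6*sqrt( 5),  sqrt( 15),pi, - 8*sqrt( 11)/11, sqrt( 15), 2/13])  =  [ - 8/3, - 8*sqrt(11) /11 , 2/13,sqrt( 10)/10,sqrt(6), pi, sqrt( 15), sqrt (15),sqrt( 17), sqrt( 19 ),5,5.33 , 7,6*sqrt( 5) ]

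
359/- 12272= -1 + 11913/12272=- 0.03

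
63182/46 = 31591/23  =  1373.52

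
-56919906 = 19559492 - 76479398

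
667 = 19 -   -  648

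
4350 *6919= 30097650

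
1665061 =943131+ 721930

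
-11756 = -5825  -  5931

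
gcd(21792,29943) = 3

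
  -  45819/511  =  -45819/511 = - 89.67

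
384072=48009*8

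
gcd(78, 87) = 3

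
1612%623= 366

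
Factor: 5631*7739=3^1*71^1*109^1*1877^1 =43578309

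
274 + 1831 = 2105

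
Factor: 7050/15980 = 2^( - 1 )*3^1 * 5^1*17^ ( - 1 )= 15/34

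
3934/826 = 281/59 = 4.76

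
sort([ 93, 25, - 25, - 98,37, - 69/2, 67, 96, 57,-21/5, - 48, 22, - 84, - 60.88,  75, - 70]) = [ - 98, - 84, - 70, - 60.88,- 48, - 69/2, - 25,-21/5, 22,  25,37,57, 67,  75, 93, 96]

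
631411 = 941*671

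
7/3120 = 7/3120 = 0.00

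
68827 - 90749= - 21922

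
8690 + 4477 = 13167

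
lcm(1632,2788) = 66912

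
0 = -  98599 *0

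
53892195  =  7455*7229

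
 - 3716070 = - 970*3831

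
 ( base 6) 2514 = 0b1001101110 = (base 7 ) 1546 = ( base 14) 326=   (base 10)622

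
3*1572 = 4716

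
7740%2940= 1860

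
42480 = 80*531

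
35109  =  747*47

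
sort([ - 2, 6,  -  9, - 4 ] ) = [ - 9, - 4, - 2,6] 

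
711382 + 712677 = 1424059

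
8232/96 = 343/4 = 85.75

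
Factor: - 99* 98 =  - 9702 = - 2^1*3^2*7^2*11^1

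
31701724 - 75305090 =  - 43603366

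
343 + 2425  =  2768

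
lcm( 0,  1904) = 0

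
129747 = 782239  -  652492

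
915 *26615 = 24352725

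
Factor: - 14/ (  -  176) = 7/88 = 2^( - 3) * 7^1*11^( - 1)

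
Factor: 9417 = 3^1 * 43^1*73^1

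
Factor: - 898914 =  - 2^1*3^1* 233^1*643^1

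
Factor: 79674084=2^2*3^3*7^1*105389^1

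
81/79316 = 81/79316 = 0.00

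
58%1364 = 58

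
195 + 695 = 890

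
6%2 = 0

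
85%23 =16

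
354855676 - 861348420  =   - 506492744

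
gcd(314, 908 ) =2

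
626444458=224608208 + 401836250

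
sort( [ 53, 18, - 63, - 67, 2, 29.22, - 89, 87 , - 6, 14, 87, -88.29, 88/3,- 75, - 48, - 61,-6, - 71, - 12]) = [  -  89 , - 88.29, - 75 , - 71, - 67, - 63 , - 61, - 48, - 12,-6,- 6,2,14, 18, 29.22,88/3, 53,87, 87]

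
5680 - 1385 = 4295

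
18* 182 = 3276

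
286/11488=143/5744 =0.02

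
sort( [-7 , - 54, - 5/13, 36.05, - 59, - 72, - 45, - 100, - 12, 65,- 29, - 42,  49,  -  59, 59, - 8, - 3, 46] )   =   [ - 100, - 72, - 59, - 59, - 54, - 45,-42, - 29, - 12, - 8 ,-7, - 3, - 5/13, 36.05, 46,49, 59, 65 ] 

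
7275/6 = 2425/2 =1212.50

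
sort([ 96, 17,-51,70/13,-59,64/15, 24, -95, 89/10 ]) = [ - 95, - 59, - 51, 64/15,70/13,89/10, 17, 24, 96]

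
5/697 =5/697= 0.01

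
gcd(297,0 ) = 297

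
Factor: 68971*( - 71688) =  - 4944393048 = - 2^3*3^1*7^1* 29^1*59^1*103^1*167^1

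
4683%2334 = 15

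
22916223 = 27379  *837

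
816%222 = 150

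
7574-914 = 6660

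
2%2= 0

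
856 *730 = 624880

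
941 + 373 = 1314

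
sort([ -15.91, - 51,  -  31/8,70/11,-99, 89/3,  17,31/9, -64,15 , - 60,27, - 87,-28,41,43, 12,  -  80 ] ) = [-99,  -  87, - 80, - 64, -60, - 51, - 28, - 15.91, - 31/8,31/9,70/11,12,15,17, 27 , 89/3, 41, 43] 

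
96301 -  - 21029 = 117330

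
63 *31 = 1953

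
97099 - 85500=11599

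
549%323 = 226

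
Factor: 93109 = 17^1*5477^1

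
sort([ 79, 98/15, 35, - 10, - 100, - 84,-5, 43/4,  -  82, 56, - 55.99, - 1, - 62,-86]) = [  -  100, - 86, - 84, - 82, - 62,-55.99, - 10,-5,-1, 98/15, 43/4, 35, 56, 79]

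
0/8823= 0 = 0.00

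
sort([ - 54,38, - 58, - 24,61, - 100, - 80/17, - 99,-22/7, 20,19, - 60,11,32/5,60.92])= [ - 100 , - 99 , - 60, - 58, - 54, - 24,-80/17,-22/7,32/5, 11, 19,20,38, 60.92, 61]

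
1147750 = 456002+691748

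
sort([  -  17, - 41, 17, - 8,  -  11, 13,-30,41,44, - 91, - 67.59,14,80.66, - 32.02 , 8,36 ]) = [ - 91, - 67.59,  -  41, - 32.02, - 30 ,- 17,- 11, - 8,8,13,  14 , 17,  36, 41,44, 80.66] 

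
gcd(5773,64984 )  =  1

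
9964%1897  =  479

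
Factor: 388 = 2^2*97^1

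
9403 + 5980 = 15383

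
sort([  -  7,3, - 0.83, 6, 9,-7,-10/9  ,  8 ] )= [ - 7, - 7, - 10/9,-0.83,3,  6, 8, 9 ] 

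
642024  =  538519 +103505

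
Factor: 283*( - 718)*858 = - 2^2*3^1 * 11^1*13^1*283^1*359^1 = - 174340452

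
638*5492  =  3503896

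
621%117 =36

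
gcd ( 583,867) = 1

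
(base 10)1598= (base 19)482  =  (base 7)4442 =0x63E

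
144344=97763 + 46581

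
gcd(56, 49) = 7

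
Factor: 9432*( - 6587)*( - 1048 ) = 65110756032 =2^6*3^2*7^1*131^2*941^1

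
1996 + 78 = 2074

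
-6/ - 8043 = 2/2681 = 0.00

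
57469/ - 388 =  - 57469/388= - 148.12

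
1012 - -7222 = 8234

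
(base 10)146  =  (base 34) 4a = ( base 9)172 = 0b10010010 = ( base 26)5G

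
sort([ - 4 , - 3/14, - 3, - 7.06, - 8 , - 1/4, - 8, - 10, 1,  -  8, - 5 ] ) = [ - 10, - 8, - 8, - 8, - 7.06, - 5, - 4, -3, - 1/4, - 3/14, 1 ] 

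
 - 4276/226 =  - 2138/113 = -18.92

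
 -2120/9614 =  - 1060/4807 = - 0.22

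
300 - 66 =234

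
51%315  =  51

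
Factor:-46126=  - 2^1*23063^1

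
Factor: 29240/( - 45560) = -43^1 * 67^( - 1) = -43/67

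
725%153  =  113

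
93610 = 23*4070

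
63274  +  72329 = 135603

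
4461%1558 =1345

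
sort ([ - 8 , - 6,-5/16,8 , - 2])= [ - 8, - 6, - 2 , - 5/16, 8]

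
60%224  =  60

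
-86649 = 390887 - 477536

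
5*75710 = 378550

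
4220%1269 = 413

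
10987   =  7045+3942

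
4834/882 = 2417/441 = 5.48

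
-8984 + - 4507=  - 13491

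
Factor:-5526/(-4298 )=9/7 = 3^2 * 7^( - 1 ) 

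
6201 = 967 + 5234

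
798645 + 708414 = 1507059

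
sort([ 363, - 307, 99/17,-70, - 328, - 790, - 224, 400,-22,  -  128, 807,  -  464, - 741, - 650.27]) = [-790, - 741, - 650.27, - 464,  -  328,  -  307, - 224,-128,-70, - 22,99/17,363 , 400,  807] 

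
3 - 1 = 2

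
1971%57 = 33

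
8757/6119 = 8757/6119 = 1.43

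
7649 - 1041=6608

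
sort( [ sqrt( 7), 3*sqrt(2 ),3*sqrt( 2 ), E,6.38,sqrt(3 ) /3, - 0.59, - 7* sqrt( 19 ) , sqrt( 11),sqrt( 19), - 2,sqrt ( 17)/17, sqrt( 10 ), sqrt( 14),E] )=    [ - 7*sqrt( 19),-2, - 0.59,sqrt( 17)/17,sqrt ( 3)/3,sqrt(7 ),E, E,sqrt( 10 ), sqrt( 11 ),sqrt( 14) , 3*sqrt ( 2 ),3*sqrt( 2 ), sqrt( 19),6.38 ] 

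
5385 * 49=263865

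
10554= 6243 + 4311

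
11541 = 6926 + 4615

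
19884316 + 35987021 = 55871337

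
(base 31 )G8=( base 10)504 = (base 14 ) 280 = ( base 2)111111000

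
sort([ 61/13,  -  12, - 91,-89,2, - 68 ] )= [  -  91, - 89, - 68, - 12,2, 61/13]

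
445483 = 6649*67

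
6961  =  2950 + 4011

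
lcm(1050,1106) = 82950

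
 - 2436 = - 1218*2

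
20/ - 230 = -2/23 = - 0.09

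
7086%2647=1792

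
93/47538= 31/15846 = 0.00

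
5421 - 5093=328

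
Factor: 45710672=2^4 * 7^1*408131^1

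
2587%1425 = 1162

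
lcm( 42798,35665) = 213990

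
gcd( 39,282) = 3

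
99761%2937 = 2840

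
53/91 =53/91 = 0.58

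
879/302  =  2 + 275/302  =  2.91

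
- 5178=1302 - 6480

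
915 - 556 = 359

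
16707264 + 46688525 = 63395789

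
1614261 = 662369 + 951892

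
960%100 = 60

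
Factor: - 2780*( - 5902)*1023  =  2^3 *3^1*5^1 * 11^1 * 13^1 * 31^1*139^1 * 227^1 = 16784933880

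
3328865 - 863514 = 2465351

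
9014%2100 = 614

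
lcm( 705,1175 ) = 3525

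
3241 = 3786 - 545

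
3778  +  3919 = 7697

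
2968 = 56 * 53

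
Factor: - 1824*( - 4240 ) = 2^9*3^1*5^1*19^1*53^1 = 7733760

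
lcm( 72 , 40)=360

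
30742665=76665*401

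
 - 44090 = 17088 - 61178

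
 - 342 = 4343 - 4685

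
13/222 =13/222 =0.06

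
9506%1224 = 938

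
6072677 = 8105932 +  - 2033255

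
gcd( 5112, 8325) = 9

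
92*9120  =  839040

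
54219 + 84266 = 138485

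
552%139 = 135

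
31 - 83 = - 52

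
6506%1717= 1355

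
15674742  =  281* 55782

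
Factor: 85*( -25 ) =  - 2125 = - 5^3 * 17^1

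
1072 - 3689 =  - 2617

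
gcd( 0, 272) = 272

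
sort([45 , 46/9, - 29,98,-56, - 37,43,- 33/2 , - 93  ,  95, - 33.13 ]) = [  -  93, - 56, - 37, - 33.13, - 29, - 33/2,  46/9,43,45, 95,98]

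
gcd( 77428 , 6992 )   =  4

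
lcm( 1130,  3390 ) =3390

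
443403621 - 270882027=172521594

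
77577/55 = 77577/55= 1410.49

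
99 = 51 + 48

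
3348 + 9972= 13320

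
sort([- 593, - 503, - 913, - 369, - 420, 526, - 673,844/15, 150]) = [ - 913,-673, - 593, - 503,-420,-369,844/15, 150 , 526] 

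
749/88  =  749/88   =  8.51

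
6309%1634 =1407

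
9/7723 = 9/7723=   0.00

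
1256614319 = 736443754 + 520170565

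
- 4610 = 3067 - 7677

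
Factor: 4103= 11^1* 373^1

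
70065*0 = 0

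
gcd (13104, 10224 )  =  144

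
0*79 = 0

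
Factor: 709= 709^1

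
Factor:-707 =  - 7^1*101^1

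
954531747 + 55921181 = 1010452928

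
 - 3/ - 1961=3/1961 =0.00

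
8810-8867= - 57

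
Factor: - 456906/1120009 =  - 2^1*3^1*11^(  -  1) * 29^( - 1)*271^1*281^1*3511^(-1 ) 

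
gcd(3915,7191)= 9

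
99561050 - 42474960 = 57086090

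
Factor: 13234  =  2^1*13^1 *509^1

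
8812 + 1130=9942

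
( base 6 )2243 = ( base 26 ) kb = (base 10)531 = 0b1000010011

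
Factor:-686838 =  - 2^1*3^1*114473^1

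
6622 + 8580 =15202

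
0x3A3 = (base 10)931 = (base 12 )657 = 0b1110100011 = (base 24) 1ej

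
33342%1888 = 1246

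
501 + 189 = 690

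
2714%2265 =449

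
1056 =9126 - 8070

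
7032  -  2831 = 4201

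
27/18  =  1 + 1/2 = 1.50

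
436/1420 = 109/355 = 0.31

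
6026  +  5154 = 11180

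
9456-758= 8698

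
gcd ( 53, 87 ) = 1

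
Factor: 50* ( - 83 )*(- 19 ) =2^1*5^2*19^1*83^1 = 78850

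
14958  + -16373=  - 1415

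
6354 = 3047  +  3307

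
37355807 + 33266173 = 70621980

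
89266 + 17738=107004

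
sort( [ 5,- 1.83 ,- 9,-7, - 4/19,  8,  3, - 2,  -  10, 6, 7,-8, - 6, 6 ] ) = [-10,-9,-8, - 7, - 6, - 2, - 1.83, - 4/19,3,5,  6,6, 7, 8]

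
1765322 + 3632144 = 5397466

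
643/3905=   643/3905 = 0.16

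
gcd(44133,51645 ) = 939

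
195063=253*771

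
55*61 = 3355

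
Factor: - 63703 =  - 63703^1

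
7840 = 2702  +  5138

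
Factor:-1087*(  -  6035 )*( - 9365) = - 5^2*17^1*71^1*1087^1*1873^1 = - 61434821425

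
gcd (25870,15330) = 10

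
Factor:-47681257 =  - 13^1*  71^1*51659^1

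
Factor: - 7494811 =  - 2113^1 * 3547^1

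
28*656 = 18368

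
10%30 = 10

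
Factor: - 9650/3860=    - 2^( - 1 )*5^1 =- 5/2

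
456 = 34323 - 33867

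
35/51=35/51= 0.69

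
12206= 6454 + 5752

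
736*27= 19872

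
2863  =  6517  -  3654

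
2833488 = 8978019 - 6144531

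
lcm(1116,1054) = 18972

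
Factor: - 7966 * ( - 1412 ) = 11247992 = 2^3 * 7^1*353^1*569^1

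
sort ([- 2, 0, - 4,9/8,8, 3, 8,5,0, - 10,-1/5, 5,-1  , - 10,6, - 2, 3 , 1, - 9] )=[ - 10, - 10,-9, - 4,- 2, - 2, - 1, - 1/5, 0, 0,1,9/8 , 3, 3 , 5, 5, 6,  8, 8]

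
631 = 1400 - 769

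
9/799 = 9/799  =  0.01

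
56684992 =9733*5824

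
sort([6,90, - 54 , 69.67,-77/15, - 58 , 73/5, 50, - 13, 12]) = [ - 58, - 54, - 13, - 77/15, 6 , 12, 73/5, 50, 69.67 , 90 ] 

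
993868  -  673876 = 319992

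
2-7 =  - 5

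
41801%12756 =3533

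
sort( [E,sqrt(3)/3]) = [sqrt( 3 )/3,E ]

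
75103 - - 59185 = 134288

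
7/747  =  7/747  =  0.01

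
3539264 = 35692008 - 32152744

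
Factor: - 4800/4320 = - 10/9 = - 2^1 * 3^( - 2) * 5^1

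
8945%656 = 417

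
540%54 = 0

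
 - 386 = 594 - 980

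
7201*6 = 43206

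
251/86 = 251/86 = 2.92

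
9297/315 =1033/35 = 29.51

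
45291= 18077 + 27214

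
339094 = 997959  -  658865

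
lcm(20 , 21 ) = 420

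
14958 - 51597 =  - 36639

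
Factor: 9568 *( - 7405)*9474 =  - 671242752960 = - 2^6*3^1*5^1*13^1*23^1*1481^1*1579^1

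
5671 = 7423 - 1752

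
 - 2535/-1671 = 1 + 288/557 = 1.52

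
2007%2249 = 2007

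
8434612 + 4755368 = 13189980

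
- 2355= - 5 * 471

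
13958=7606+6352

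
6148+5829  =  11977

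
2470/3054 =1235/1527  =  0.81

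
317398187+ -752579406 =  - 435181219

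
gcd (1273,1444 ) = 19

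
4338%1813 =712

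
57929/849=57929/849 =68.23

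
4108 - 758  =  3350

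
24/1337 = 24/1337 = 0.02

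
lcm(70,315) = 630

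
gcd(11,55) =11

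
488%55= 48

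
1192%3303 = 1192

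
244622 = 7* 34946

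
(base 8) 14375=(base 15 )1D67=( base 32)67t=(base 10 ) 6397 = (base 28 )84d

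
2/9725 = 2/9725= 0.00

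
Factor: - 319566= - 2^1 * 3^1*13^1 * 17^1*241^1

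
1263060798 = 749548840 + 513511958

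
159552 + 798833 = 958385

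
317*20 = 6340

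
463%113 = 11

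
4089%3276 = 813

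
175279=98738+76541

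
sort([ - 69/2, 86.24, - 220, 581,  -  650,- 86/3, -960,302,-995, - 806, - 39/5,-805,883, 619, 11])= [ - 995,- 960 ,  -  806 ,  -  805,-650, - 220, - 69/2, - 86/3,  -  39/5, 11, 86.24 , 302, 581, 619,883]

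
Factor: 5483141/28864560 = 2^( - 4 )*3^( - 1 ) * 5^(  -  1 )*37^1*127^( - 1)*947^(-1 )*148193^1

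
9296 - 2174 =7122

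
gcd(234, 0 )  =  234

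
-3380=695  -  4075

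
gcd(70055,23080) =5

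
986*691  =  681326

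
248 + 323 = 571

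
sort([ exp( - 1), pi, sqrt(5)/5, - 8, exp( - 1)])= [  -  8, exp(  -  1), exp(-1 ), sqrt( 5 ) /5, pi ] 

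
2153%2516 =2153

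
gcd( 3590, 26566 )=718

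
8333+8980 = 17313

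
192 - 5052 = -4860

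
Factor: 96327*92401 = 3^2*7^1*11^1* 139^1 * 92401^1=8900711127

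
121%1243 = 121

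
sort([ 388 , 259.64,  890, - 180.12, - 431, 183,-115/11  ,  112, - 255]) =[ -431, - 255, - 180.12,- 115/11,112,183,259.64,388,890 ]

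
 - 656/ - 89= 656/89 =7.37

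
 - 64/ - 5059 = 64/5059=0.01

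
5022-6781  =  -1759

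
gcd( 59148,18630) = 18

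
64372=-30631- - 95003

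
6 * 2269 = 13614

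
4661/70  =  4661/70 =66.59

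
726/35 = 20 + 26/35 = 20.74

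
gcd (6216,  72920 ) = 8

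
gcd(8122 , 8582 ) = 2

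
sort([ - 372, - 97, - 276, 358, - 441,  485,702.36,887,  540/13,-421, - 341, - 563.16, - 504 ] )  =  [  -  563.16,-504, - 441, - 421, - 372, - 341, - 276,-97,540/13, 358 , 485,  702.36, 887]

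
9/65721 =3/21907 = 0.00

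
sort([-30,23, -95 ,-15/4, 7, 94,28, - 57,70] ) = [-95,-57, - 30 , - 15/4,7,23,28 , 70,94]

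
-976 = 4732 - 5708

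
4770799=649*7351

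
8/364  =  2/91  =  0.02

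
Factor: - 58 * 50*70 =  -2^3*5^3*7^1*29^1 = - 203000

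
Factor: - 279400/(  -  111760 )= 2^( - 1)*5^1 = 5/2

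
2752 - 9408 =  - 6656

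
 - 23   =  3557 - 3580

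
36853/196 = 188 + 5/196 = 188.03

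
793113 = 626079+167034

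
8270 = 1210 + 7060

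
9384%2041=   1220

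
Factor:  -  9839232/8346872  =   - 2^4 * 3^4*13^1 * 73^1* 409^( - 1)*2551^( - 1) = - 1229904/1043359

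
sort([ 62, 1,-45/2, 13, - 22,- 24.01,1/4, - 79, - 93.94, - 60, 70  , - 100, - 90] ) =[ - 100, - 93.94, - 90, - 79, - 60, - 24.01,- 45/2,  -  22,1/4,  1, 13, 62,70]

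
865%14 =11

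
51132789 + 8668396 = 59801185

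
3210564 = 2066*1554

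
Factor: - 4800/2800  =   - 12/7=- 2^2 * 3^1*7^ ( - 1)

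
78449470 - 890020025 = -811570555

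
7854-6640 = 1214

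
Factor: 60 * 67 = 4020 =2^2*3^1*5^1 * 67^1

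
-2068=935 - 3003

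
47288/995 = 47288/995=47.53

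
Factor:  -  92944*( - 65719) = 6108186736 = 2^4*37^1*157^1*65719^1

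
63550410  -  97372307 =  - 33821897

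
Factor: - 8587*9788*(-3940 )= 2^4*5^1 * 31^1 * 197^1*277^1*2447^1 = 331155250640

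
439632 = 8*54954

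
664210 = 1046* 635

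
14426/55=262 + 16/55=262.29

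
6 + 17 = 23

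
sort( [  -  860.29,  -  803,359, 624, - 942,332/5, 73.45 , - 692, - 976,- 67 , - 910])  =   [ - 976 , - 942, - 910, - 860.29,-803,  -  692, - 67,332/5 , 73.45,  359,  624]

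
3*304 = 912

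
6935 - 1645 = 5290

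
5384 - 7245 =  - 1861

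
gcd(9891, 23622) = 3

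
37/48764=37/48764= 0.00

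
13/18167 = 13/18167=   0.00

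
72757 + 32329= 105086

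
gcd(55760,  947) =1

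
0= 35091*0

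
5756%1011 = 701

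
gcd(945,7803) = 27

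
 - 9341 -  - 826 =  - 8515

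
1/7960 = 1/7960 = 0.00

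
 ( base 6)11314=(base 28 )226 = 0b11001011110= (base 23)31k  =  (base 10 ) 1630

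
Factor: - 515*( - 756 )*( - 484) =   -  2^4*3^3*5^1*7^1 * 11^2 *103^1  =  -188440560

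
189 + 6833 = 7022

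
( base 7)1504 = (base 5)4332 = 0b1001010000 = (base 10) 592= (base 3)210221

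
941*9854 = 9272614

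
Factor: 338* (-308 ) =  - 104104 = - 2^3* 7^1*11^1*13^2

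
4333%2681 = 1652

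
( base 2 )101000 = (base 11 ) 37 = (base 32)18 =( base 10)40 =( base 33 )17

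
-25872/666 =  - 39+17/111 =- 38.85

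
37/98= 37/98 = 0.38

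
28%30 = 28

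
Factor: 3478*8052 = 28004856  =  2^3*3^1 * 11^1*37^1*47^1*61^1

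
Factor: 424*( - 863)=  - 365912 = -2^3*53^1 * 863^1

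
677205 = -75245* (-9 )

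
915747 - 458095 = 457652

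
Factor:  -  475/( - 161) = 5^2*7^(-1)*19^1*23^( - 1 ) 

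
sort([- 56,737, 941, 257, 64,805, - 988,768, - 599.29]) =[ - 988, - 599.29,  -  56, 64 , 257 , 737,768,  805,941]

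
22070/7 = 3152  +  6/7 = 3152.86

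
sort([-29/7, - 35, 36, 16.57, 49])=[ - 35,- 29/7 , 16.57,36 , 49 ] 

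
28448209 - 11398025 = 17050184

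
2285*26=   59410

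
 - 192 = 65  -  257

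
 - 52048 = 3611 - 55659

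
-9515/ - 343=9515/343 =27.74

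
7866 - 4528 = 3338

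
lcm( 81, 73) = 5913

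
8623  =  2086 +6537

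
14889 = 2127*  7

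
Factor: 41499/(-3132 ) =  - 2^( - 2)*53^1  =  - 53/4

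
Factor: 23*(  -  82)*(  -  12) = 22632 =2^3*3^1*23^1*41^1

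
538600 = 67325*8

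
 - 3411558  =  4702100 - 8113658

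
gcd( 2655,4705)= 5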